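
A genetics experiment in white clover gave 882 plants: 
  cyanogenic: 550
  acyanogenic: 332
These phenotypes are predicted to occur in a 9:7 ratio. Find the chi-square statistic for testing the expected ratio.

13.372

The 9:7 ratio has 16 parts, so with N = 882 the expected counts are:
  cyanogenic: 882 × 9/16 = 496.125
  acyanogenic: 882 × 7/16 = 385.875
χ² = Σ (O − E)² / E
  cyanogenic: (550 − 496.125)² / 496.125 = 5.8504
  acyanogenic: (332 − 385.875)² / 385.875 = 7.5219
χ² = 5.8504 + 7.5219 = 13.3723 ≈ 13.372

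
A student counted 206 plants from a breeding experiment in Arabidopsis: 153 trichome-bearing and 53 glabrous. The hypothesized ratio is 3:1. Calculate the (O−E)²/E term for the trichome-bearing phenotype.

0.015

Under the 3:1 hypothesis (Σ ratio = 4, N = 206):
  trichome-bearing: 206 × 3/4 = 154.5
  glabrous: 206 × 1/4 = 51.5
Contribution of trichome-bearing: (153 − 154.5)² / 154.5 = 0.0146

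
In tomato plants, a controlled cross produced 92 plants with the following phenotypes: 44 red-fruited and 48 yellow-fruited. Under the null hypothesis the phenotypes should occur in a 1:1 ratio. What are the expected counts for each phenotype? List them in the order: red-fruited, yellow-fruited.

46, 46

The 1:1 ratio has 2 parts, so with N = 92 the expected counts are:
  red-fruited: 92 × 1/2 = 46
  yellow-fruited: 92 × 1/2 = 46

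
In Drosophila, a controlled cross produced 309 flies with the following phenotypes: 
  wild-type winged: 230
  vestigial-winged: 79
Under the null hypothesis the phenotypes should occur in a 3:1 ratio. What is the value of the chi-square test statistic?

0.053

Expected counts for N = 309 under a 3:1 ratio (total parts = 4):
  wild-type winged: 309 × 3/4 = 231.75
  vestigial-winged: 309 × 1/4 = 77.25
χ² = Σ (O − E)² / E
  wild-type winged: (230 − 231.75)² / 231.75 = 0.0132
  vestigial-winged: (79 − 77.25)² / 77.25 = 0.0396
χ² = 0.0132 + 0.0396 = 0.0528 ≈ 0.053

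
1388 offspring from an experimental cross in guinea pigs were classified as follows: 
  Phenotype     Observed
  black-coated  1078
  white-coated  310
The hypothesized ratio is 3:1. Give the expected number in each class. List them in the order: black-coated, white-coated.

1041, 347

Expected counts for N = 1388 under a 3:1 ratio (total parts = 4):
  black-coated: 1388 × 3/4 = 1041
  white-coated: 1388 × 1/4 = 347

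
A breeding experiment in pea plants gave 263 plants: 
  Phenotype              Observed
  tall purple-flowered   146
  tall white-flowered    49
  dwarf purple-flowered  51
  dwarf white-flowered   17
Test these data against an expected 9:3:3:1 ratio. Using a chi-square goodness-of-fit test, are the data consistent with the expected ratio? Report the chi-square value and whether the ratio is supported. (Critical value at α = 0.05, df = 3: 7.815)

0.104; consistent

The 9:3:3:1 ratio has 16 parts, so with N = 263 the expected counts are:
  tall purple-flowered: 263 × 9/16 = 147.9375
  tall white-flowered: 263 × 3/16 = 49.3125
  dwarf purple-flowered: 263 × 3/16 = 49.3125
  dwarf white-flowered: 263 × 1/16 = 16.4375
χ² = Σ (O − E)² / E
  tall purple-flowered: (146 − 147.9375)² / 147.9375 = 0.0254
  tall white-flowered: (49 − 49.3125)² / 49.3125 = 0.0020
  dwarf purple-flowered: (51 − 49.3125)² / 49.3125 = 0.0577
  dwarf white-flowered: (17 − 16.4375)² / 16.4375 = 0.0192
χ² = 0.0254 + 0.0020 + 0.0577 + 0.0192 = 0.1043 ≈ 0.104
Degrees of freedom = 4 − 1 = 3; critical value at α = 0.05 is 7.815.
Since 0.104 < 7.815, we fail to reject the null hypothesis — the data are consistent with the 9:3:3:1 ratio.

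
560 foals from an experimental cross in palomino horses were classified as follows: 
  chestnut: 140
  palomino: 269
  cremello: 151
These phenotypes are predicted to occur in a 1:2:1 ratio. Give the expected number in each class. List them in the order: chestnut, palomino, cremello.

Under the 1:2:1 hypothesis (Σ ratio = 4, N = 560):
  chestnut: 560 × 1/4 = 140
  palomino: 560 × 2/4 = 280
  cremello: 560 × 1/4 = 140

140, 280, 140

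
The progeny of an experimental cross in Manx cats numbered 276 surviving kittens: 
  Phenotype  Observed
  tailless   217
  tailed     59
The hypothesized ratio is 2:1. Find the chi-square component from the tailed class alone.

The 2:1 ratio has 3 parts, so with N = 276 the expected counts are:
  tailless: 276 × 2/3 = 184
  tailed: 276 × 1/3 = 92
Contribution of tailed: (59 − 92)² / 92 = 11.8370

11.837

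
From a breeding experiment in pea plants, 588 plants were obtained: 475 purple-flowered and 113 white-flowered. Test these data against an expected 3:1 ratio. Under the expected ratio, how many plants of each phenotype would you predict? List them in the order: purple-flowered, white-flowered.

441, 147

Expected counts for N = 588 under a 3:1 ratio (total parts = 4):
  purple-flowered: 588 × 3/4 = 441
  white-flowered: 588 × 1/4 = 147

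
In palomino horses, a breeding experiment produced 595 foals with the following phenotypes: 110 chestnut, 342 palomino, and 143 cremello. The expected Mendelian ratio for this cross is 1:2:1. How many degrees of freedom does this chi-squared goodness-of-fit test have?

2

A goodness-of-fit test with 3 phenotype classes has df = 3 − 1 = 2.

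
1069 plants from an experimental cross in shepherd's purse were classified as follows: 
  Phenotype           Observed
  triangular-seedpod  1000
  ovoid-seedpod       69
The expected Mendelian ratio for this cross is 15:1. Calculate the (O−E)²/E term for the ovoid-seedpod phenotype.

0.072

Total ratio parts = 16. Expected numbers out of 1069:
  triangular-seedpod: 1069 × 15/16 = 1002.1875
  ovoid-seedpod: 1069 × 1/16 = 66.8125
Contribution of ovoid-seedpod: (69 − 66.8125)² / 66.8125 = 0.0716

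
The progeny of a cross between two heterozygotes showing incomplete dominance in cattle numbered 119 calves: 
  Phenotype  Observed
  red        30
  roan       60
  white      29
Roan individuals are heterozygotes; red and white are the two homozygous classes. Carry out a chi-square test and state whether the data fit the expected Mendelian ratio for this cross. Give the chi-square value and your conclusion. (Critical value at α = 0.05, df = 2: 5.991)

With incomplete dominance, a heterozygote × heterozygote cross gives a 1:2:1 phenotypic ratio.
Under the 1:2:1 hypothesis (Σ ratio = 4, N = 119):
  red: 119 × 1/4 = 29.75
  roan: 119 × 2/4 = 59.5
  white: 119 × 1/4 = 29.75
χ² = Σ (O − E)² / E
  red: (30 − 29.75)² / 29.75 = 0.0021
  roan: (60 − 59.5)² / 59.5 = 0.0042
  white: (29 − 29.75)² / 29.75 = 0.0189
χ² = 0.0021 + 0.0042 + 0.0189 = 0.0252 ≈ 0.025
Degrees of freedom = 3 − 1 = 2; critical value at α = 0.05 is 5.991.
Since 0.025 < 5.991, we fail to reject the null hypothesis — the data are consistent with the 1:2:1 ratio.

0.025; consistent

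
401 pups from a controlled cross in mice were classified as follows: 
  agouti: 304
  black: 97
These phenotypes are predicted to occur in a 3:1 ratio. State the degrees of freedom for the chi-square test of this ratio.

1

A goodness-of-fit test with 2 phenotype classes has df = 2 − 1 = 1.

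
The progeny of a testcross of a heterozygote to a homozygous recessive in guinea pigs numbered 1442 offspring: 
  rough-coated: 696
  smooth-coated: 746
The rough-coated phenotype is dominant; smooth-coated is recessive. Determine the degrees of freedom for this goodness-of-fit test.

1

A testcross of a heterozygote (Aa × aa) gives a 1:1 phenotypic ratio.
A goodness-of-fit test with 2 phenotype classes has df = 2 − 1 = 1.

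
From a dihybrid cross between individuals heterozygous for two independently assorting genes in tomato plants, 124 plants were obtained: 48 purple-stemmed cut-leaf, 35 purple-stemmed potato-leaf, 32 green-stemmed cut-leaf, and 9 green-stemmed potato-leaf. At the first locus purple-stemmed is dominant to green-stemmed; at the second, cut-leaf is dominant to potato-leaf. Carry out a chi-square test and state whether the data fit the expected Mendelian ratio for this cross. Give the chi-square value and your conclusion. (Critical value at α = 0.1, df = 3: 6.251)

A dihybrid F₂ with independent assortment and complete dominance at both loci gives a 9:3:3:1 phenotypic ratio.
Expected counts for N = 124 under a 9:3:3:1 ratio (total parts = 16):
  purple-stemmed cut-leaf: 124 × 9/16 = 69.75
  purple-stemmed potato-leaf: 124 × 3/16 = 23.25
  green-stemmed cut-leaf: 124 × 3/16 = 23.25
  green-stemmed potato-leaf: 124 × 1/16 = 7.75
χ² = Σ (O − E)² / E
  purple-stemmed cut-leaf: (48 − 69.75)² / 69.75 = 6.7823
  purple-stemmed potato-leaf: (35 − 23.25)² / 23.25 = 5.9382
  green-stemmed cut-leaf: (32 − 23.25)² / 23.25 = 3.2930
  green-stemmed potato-leaf: (9 − 7.75)² / 7.75 = 0.2016
χ² = 6.7823 + 5.9382 + 3.2930 + 0.2016 = 16.2151 ≈ 16.215
Degrees of freedom = 4 − 1 = 3; critical value at α = 0.1 is 6.251.
Since 16.215 > 6.251, we reject the null hypothesis — the data do not fit the 9:3:3:1 ratio.

16.215; not consistent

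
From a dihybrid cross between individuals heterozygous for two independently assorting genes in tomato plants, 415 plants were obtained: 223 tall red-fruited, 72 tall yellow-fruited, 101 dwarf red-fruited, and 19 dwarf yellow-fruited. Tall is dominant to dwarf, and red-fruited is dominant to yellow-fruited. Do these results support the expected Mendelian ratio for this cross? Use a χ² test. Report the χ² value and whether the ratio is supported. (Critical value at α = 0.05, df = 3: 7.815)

9.666; not consistent

A dihybrid F₂ with independent assortment and complete dominance at both loci gives a 9:3:3:1 phenotypic ratio.
Expected counts for N = 415 under a 9:3:3:1 ratio (total parts = 16):
  tall red-fruited: 415 × 9/16 = 233.4375
  tall yellow-fruited: 415 × 3/16 = 77.8125
  dwarf red-fruited: 415 × 3/16 = 77.8125
  dwarf yellow-fruited: 415 × 1/16 = 25.9375
χ² = Σ (O − E)² / E
  tall red-fruited: (223 − 233.4375)² / 233.4375 = 0.4667
  tall yellow-fruited: (72 − 77.8125)² / 77.8125 = 0.4342
  dwarf red-fruited: (101 − 77.8125)² / 77.8125 = 6.9097
  dwarf yellow-fruited: (19 − 25.9375)² / 25.9375 = 1.8556
χ² = 0.4667 + 0.4342 + 6.9097 + 1.8556 = 9.6662 ≈ 9.666
Degrees of freedom = 4 − 1 = 3; critical value at α = 0.05 is 7.815.
Since 9.666 > 7.815, we reject the null hypothesis — the data do not fit the 9:3:3:1 ratio.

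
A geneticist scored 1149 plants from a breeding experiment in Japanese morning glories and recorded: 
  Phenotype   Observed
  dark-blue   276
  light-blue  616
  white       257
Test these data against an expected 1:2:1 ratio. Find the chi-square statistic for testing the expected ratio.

6.624

Expected counts for N = 1149 under a 1:2:1 ratio (total parts = 4):
  dark-blue: 1149 × 1/4 = 287.25
  light-blue: 1149 × 2/4 = 574.5
  white: 1149 × 1/4 = 287.25
χ² = Σ (O − E)² / E
  dark-blue: (276 − 287.25)² / 287.25 = 0.4406
  light-blue: (616 − 574.5)² / 574.5 = 2.9978
  white: (257 − 287.25)² / 287.25 = 3.1856
χ² = 0.4406 + 2.9978 + 3.1856 = 6.624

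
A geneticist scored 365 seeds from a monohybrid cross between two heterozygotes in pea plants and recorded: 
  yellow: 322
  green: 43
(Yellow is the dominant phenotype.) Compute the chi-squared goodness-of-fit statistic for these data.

34.017

For a monohybrid cross between heterozygotes with complete dominance, the expected phenotypic ratio is 3:1.
The 3:1 ratio has 4 parts, so with N = 365 the expected counts are:
  yellow: 365 × 3/4 = 273.75
  green: 365 × 1/4 = 91.25
χ² = Σ (O − E)² / E
  yellow: (322 − 273.75)² / 273.75 = 8.5043
  green: (43 − 91.25)² / 91.25 = 25.5130
χ² = 8.5043 + 25.5130 = 34.0173 ≈ 34.017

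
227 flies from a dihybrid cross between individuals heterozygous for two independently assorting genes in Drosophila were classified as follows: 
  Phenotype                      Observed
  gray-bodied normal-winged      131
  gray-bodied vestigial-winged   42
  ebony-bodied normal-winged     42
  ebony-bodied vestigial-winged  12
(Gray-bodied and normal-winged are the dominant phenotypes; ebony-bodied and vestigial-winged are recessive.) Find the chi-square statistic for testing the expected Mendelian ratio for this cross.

A dihybrid F₂ with independent assortment and complete dominance at both loci gives a 9:3:3:1 phenotypic ratio.
Total ratio parts = 16. Expected numbers out of 227:
  gray-bodied normal-winged: 227 × 9/16 = 127.6875
  gray-bodied vestigial-winged: 227 × 3/16 = 42.5625
  ebony-bodied normal-winged: 227 × 3/16 = 42.5625
  ebony-bodied vestigial-winged: 227 × 1/16 = 14.1875
χ² = Σ (O − E)² / E
  gray-bodied normal-winged: (131 − 127.6875)² / 127.6875 = 0.0859
  gray-bodied vestigial-winged: (42 − 42.5625)² / 42.5625 = 0.0074
  ebony-bodied normal-winged: (42 − 42.5625)² / 42.5625 = 0.0074
  ebony-bodied vestigial-winged: (12 − 14.1875)² / 14.1875 = 0.3373
χ² = 0.0859 + 0.0074 + 0.0074 + 0.3373 = 0.438

0.438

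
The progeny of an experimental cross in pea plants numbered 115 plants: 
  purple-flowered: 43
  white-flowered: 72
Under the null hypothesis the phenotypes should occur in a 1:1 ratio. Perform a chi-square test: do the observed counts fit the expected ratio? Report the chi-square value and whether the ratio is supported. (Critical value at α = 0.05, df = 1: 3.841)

Under the 1:1 hypothesis (Σ ratio = 2, N = 115):
  purple-flowered: 115 × 1/2 = 57.5
  white-flowered: 115 × 1/2 = 57.5
χ² = Σ (O − E)² / E
  purple-flowered: (43 − 57.5)² / 57.5 = 3.6565
  white-flowered: (72 − 57.5)² / 57.5 = 3.6565
χ² = 3.6565 + 3.6565 = 7.313
Degrees of freedom = 2 − 1 = 1; critical value at α = 0.05 is 3.841.
Since 7.313 > 3.841, we reject the null hypothesis — the data do not fit the 1:1 ratio.

7.313; not consistent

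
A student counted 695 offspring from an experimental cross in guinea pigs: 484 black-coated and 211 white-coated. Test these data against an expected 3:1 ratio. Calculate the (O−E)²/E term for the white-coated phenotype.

Expected counts for N = 695 under a 3:1 ratio (total parts = 4):
  black-coated: 695 × 3/4 = 521.25
  white-coated: 695 × 1/4 = 173.75
Contribution of white-coated: (211 − 173.75)² / 173.75 = 7.9860

7.986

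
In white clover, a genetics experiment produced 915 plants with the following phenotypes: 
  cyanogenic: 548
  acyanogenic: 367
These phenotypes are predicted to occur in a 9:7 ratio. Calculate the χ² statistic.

4.928

Total ratio parts = 16. Expected numbers out of 915:
  cyanogenic: 915 × 9/16 = 514.6875
  acyanogenic: 915 × 7/16 = 400.3125
χ² = Σ (O − E)² / E
  cyanogenic: (548 − 514.6875)² / 514.6875 = 2.1561
  acyanogenic: (367 − 400.3125)² / 400.3125 = 2.7721
χ² = 2.1561 + 2.7721 = 4.9282 ≈ 4.928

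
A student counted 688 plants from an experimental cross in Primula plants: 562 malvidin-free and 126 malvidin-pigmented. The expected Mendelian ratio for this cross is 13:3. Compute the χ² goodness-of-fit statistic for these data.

The 13:3 ratio has 16 parts, so with N = 688 the expected counts are:
  malvidin-free: 688 × 13/16 = 559
  malvidin-pigmented: 688 × 3/16 = 129
χ² = Σ (O − E)² / E
  malvidin-free: (562 − 559)² / 559 = 0.0161
  malvidin-pigmented: (126 − 129)² / 129 = 0.0698
χ² = 0.0161 + 0.0698 = 0.0859 ≈ 0.086

0.086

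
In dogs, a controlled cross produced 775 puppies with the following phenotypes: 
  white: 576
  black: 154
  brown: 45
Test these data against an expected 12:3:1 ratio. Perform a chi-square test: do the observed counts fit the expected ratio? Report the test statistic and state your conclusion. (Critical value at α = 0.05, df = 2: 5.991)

0.811; consistent

Expected counts for N = 775 under a 12:3:1 ratio (total parts = 16):
  white: 775 × 12/16 = 581.25
  black: 775 × 3/16 = 145.3125
  brown: 775 × 1/16 = 48.4375
χ² = Σ (O − E)² / E
  white: (576 − 581.25)² / 581.25 = 0.0474
  black: (154 − 145.3125)² / 145.3125 = 0.5194
  brown: (45 − 48.4375)² / 48.4375 = 0.2440
χ² = 0.0474 + 0.5194 + 0.2440 = 0.8108 ≈ 0.811
Degrees of freedom = 3 − 1 = 2; critical value at α = 0.05 is 5.991.
Since 0.811 < 5.991, we fail to reject the null hypothesis — the data are consistent with the 12:3:1 ratio.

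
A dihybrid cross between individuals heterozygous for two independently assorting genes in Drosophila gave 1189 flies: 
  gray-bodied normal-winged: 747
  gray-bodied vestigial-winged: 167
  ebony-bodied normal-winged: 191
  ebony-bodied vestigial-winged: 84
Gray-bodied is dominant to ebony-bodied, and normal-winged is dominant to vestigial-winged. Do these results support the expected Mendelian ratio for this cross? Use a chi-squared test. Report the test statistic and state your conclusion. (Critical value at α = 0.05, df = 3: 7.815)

A dihybrid F₂ with independent assortment and complete dominance at both loci gives a 9:3:3:1 phenotypic ratio.
Total ratio parts = 16. Expected numbers out of 1189:
  gray-bodied normal-winged: 1189 × 9/16 = 668.8125
  gray-bodied vestigial-winged: 1189 × 3/16 = 222.9375
  ebony-bodied normal-winged: 1189 × 3/16 = 222.9375
  ebony-bodied vestigial-winged: 1189 × 1/16 = 74.3125
χ² = Σ (O − E)² / E
  gray-bodied normal-winged: (747 − 668.8125)² / 668.8125 = 9.1405
  gray-bodied vestigial-winged: (167 − 222.9375)² / 222.9375 = 14.0353
  ebony-bodied normal-winged: (191 − 222.9375)² / 222.9375 = 4.5753
  ebony-bodied vestigial-winged: (84 − 74.3125)² / 74.3125 = 1.2629
χ² = 9.1405 + 14.0353 + 4.5753 + 1.2629 = 29.014
Degrees of freedom = 4 − 1 = 3; critical value at α = 0.05 is 7.815.
Since 29.014 > 7.815, we reject the null hypothesis — the data do not fit the 9:3:3:1 ratio.

29.014; not consistent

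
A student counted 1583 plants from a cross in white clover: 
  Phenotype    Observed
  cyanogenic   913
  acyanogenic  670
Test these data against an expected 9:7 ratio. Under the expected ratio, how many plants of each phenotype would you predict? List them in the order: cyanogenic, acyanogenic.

The 9:7 ratio has 16 parts, so with N = 1583 the expected counts are:
  cyanogenic: 1583 × 9/16 = 890.4375
  acyanogenic: 1583 × 7/16 = 692.5625

890.4375, 692.5625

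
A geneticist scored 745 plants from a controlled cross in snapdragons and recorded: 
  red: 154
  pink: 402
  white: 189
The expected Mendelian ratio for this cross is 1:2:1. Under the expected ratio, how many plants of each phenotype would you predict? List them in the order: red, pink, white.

186.25, 372.5, 186.25

Expected counts for N = 745 under a 1:2:1 ratio (total parts = 4):
  red: 745 × 1/4 = 186.25
  pink: 745 × 2/4 = 372.5
  white: 745 × 1/4 = 186.25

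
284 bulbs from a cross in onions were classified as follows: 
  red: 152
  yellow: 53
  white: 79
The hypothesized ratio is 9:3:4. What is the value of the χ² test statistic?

1.279

Total ratio parts = 16. Expected numbers out of 284:
  red: 284 × 9/16 = 159.75
  yellow: 284 × 3/16 = 53.25
  white: 284 × 4/16 = 71
χ² = Σ (O − E)² / E
  red: (152 − 159.75)² / 159.75 = 0.3760
  yellow: (53 − 53.25)² / 53.25 = 0.0012
  white: (79 − 71)² / 71 = 0.9014
χ² = 0.3760 + 0.0012 + 0.9014 = 1.2786 ≈ 1.279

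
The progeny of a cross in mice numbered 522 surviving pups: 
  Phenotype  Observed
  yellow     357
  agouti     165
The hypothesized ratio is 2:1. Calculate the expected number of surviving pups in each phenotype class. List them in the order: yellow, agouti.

348, 174

Expected counts for N = 522 under a 2:1 ratio (total parts = 3):
  yellow: 522 × 2/3 = 348
  agouti: 522 × 1/3 = 174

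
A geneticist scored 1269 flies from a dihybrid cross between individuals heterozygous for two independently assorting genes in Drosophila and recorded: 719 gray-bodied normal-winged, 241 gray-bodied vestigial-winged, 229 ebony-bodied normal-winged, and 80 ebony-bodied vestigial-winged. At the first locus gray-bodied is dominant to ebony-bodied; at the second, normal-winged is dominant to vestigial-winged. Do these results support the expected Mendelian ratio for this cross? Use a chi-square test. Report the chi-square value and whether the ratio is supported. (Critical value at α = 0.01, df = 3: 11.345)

A dihybrid F₂ with independent assortment and complete dominance at both loci gives a 9:3:3:1 phenotypic ratio.
Under the 9:3:3:1 hypothesis (Σ ratio = 16, N = 1269):
  gray-bodied normal-winged: 1269 × 9/16 = 713.8125
  gray-bodied vestigial-winged: 1269 × 3/16 = 237.9375
  ebony-bodied normal-winged: 1269 × 3/16 = 237.9375
  ebony-bodied vestigial-winged: 1269 × 1/16 = 79.3125
χ² = Σ (O − E)² / E
  gray-bodied normal-winged: (719 − 713.8125)² / 713.8125 = 0.0377
  gray-bodied vestigial-winged: (241 − 237.9375)² / 237.9375 = 0.0394
  ebony-bodied normal-winged: (229 − 237.9375)² / 237.9375 = 0.3357
  ebony-bodied vestigial-winged: (80 − 79.3125)² / 79.3125 = 0.0060
χ² = 0.0377 + 0.0394 + 0.3357 + 0.0060 = 0.4188 ≈ 0.419
Degrees of freedom = 4 − 1 = 3; critical value at α = 0.01 is 11.345.
Since 0.419 < 11.345, we fail to reject the null hypothesis — the data are consistent with the 9:3:3:1 ratio.

0.419; consistent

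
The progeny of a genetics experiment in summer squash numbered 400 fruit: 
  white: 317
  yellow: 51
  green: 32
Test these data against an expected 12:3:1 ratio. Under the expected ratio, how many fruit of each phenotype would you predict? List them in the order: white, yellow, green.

The 12:3:1 ratio has 16 parts, so with N = 400 the expected counts are:
  white: 400 × 12/16 = 300
  yellow: 400 × 3/16 = 75
  green: 400 × 1/16 = 25

300, 75, 25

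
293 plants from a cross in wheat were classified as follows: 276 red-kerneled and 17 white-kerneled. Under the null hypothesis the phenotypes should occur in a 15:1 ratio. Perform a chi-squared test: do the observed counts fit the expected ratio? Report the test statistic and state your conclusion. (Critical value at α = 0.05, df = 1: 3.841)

0.100; consistent

Total ratio parts = 16. Expected numbers out of 293:
  red-kerneled: 293 × 15/16 = 274.6875
  white-kerneled: 293 × 1/16 = 18.3125
χ² = Σ (O − E)² / E
  red-kerneled: (276 − 274.6875)² / 274.6875 = 0.0063
  white-kerneled: (17 − 18.3125)² / 18.3125 = 0.0941
χ² = 0.0063 + 0.0941 = 0.1004 ≈ 0.100
Degrees of freedom = 2 − 1 = 1; critical value at α = 0.05 is 3.841.
Since 0.100 < 3.841, we fail to reject the null hypothesis — the data are consistent with the 15:1 ratio.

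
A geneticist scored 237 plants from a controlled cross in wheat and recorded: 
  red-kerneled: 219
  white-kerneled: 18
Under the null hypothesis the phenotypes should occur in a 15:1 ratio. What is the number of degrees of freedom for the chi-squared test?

A goodness-of-fit test with 2 phenotype classes has df = 2 − 1 = 1.

1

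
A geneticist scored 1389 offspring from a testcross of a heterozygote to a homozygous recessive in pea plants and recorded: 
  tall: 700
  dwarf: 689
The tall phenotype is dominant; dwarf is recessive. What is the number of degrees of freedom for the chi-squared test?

A testcross of a heterozygote (Aa × aa) gives a 1:1 phenotypic ratio.
A goodness-of-fit test with 2 phenotype classes has df = 2 − 1 = 1.

1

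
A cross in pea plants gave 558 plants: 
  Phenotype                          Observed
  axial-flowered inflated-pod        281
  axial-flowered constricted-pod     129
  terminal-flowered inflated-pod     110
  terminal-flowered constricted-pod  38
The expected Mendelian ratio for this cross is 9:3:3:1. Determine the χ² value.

9.678

The 9:3:3:1 ratio has 16 parts, so with N = 558 the expected counts are:
  axial-flowered inflated-pod: 558 × 9/16 = 313.875
  axial-flowered constricted-pod: 558 × 3/16 = 104.625
  terminal-flowered inflated-pod: 558 × 3/16 = 104.625
  terminal-flowered constricted-pod: 558 × 1/16 = 34.875
χ² = Σ (O − E)² / E
  axial-flowered inflated-pod: (281 − 313.875)² / 313.875 = 3.4433
  axial-flowered constricted-pod: (129 − 104.625)² / 104.625 = 5.6788
  terminal-flowered inflated-pod: (110 − 104.625)² / 104.625 = 0.2761
  terminal-flowered constricted-pod: (38 − 34.875)² / 34.875 = 0.2800
χ² = 3.4433 + 5.6788 + 0.2761 + 0.2800 = 9.6782 ≈ 9.678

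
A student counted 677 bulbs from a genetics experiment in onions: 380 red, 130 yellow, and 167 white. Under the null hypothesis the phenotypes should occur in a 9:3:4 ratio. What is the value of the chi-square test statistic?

0.106

The 9:3:4 ratio has 16 parts, so with N = 677 the expected counts are:
  red: 677 × 9/16 = 380.8125
  yellow: 677 × 3/16 = 126.9375
  white: 677 × 4/16 = 169.25
χ² = Σ (O − E)² / E
  red: (380 − 380.8125)² / 380.8125 = 0.0017
  yellow: (130 − 126.9375)² / 126.9375 = 0.0739
  white: (167 − 169.25)² / 169.25 = 0.0299
χ² = 0.0017 + 0.0739 + 0.0299 = 0.1055 ≈ 0.106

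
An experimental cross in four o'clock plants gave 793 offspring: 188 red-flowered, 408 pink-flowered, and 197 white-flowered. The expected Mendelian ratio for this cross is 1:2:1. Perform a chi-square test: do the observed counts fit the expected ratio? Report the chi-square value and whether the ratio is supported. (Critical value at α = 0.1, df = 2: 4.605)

Expected counts for N = 793 under a 1:2:1 ratio (total parts = 4):
  red-flowered: 793 × 1/4 = 198.25
  pink-flowered: 793 × 2/4 = 396.5
  white-flowered: 793 × 1/4 = 198.25
χ² = Σ (O − E)² / E
  red-flowered: (188 − 198.25)² / 198.25 = 0.5299
  pink-flowered: (408 − 396.5)² / 396.5 = 0.3335
  white-flowered: (197 − 198.25)² / 198.25 = 0.0079
χ² = 0.5299 + 0.3335 + 0.0079 = 0.8713 ≈ 0.871
Degrees of freedom = 3 − 1 = 2; critical value at α = 0.1 is 4.605.
Since 0.871 < 4.605, we fail to reject the null hypothesis — the data are consistent with the 1:2:1 ratio.

0.871; consistent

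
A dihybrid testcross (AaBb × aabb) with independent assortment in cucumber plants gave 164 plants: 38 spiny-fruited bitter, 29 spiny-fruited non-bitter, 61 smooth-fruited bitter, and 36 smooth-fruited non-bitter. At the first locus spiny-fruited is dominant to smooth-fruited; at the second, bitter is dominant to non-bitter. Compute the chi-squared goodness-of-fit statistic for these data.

A dihybrid testcross with independent assortment gives a 1:1:1:1 ratio.
Under the 1:1:1:1 hypothesis (Σ ratio = 4, N = 164):
  spiny-fruited bitter: 164 × 1/4 = 41
  spiny-fruited non-bitter: 164 × 1/4 = 41
  smooth-fruited bitter: 164 × 1/4 = 41
  smooth-fruited non-bitter: 164 × 1/4 = 41
χ² = Σ (O − E)² / E
  spiny-fruited bitter: (38 − 41)² / 41 = 0.2195
  spiny-fruited non-bitter: (29 − 41)² / 41 = 3.5122
  smooth-fruited bitter: (61 − 41)² / 41 = 9.7561
  smooth-fruited non-bitter: (36 − 41)² / 41 = 0.6098
χ² = 0.2195 + 3.5122 + 9.7561 + 0.6098 = 14.0976 ≈ 14.098

14.098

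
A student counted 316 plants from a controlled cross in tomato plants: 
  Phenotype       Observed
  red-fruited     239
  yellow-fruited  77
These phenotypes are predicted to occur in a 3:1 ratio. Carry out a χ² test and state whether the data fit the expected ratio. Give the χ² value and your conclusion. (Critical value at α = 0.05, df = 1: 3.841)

Under the 3:1 hypothesis (Σ ratio = 4, N = 316):
  red-fruited: 316 × 3/4 = 237
  yellow-fruited: 316 × 1/4 = 79
χ² = Σ (O − E)² / E
  red-fruited: (239 − 237)² / 237 = 0.0169
  yellow-fruited: (77 − 79)² / 79 = 0.0506
χ² = 0.0169 + 0.0506 = 0.0675 ≈ 0.068
Degrees of freedom = 2 − 1 = 1; critical value at α = 0.05 is 3.841.
Since 0.068 < 3.841, we fail to reject the null hypothesis — the data are consistent with the 3:1 ratio.

0.068; consistent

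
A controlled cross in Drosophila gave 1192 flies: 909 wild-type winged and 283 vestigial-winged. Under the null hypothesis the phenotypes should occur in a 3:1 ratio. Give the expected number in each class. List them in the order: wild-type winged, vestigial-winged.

Expected counts for N = 1192 under a 3:1 ratio (total parts = 4):
  wild-type winged: 1192 × 3/4 = 894
  vestigial-winged: 1192 × 1/4 = 298

894, 298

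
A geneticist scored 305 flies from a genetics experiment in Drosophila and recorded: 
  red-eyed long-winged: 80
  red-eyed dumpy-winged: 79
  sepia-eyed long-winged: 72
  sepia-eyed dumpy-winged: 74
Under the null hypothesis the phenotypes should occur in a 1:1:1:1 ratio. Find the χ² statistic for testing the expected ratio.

0.587

Under the 1:1:1:1 hypothesis (Σ ratio = 4, N = 305):
  red-eyed long-winged: 305 × 1/4 = 76.25
  red-eyed dumpy-winged: 305 × 1/4 = 76.25
  sepia-eyed long-winged: 305 × 1/4 = 76.25
  sepia-eyed dumpy-winged: 305 × 1/4 = 76.25
χ² = Σ (O − E)² / E
  red-eyed long-winged: (80 − 76.25)² / 76.25 = 0.1844
  red-eyed dumpy-winged: (79 − 76.25)² / 76.25 = 0.0992
  sepia-eyed long-winged: (72 − 76.25)² / 76.25 = 0.2369
  sepia-eyed dumpy-winged: (74 − 76.25)² / 76.25 = 0.0664
χ² = 0.1844 + 0.0992 + 0.2369 + 0.0664 = 0.5869 ≈ 0.587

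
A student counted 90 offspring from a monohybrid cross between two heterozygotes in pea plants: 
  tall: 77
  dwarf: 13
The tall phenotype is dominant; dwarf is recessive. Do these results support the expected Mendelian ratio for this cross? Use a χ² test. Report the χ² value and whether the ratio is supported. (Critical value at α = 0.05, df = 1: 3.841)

For a monohybrid cross between heterozygotes with complete dominance, the expected phenotypic ratio is 3:1.
Under the 3:1 hypothesis (Σ ratio = 4, N = 90):
  tall: 90 × 3/4 = 67.5
  dwarf: 90 × 1/4 = 22.5
χ² = Σ (O − E)² / E
  tall: (77 − 67.5)² / 67.5 = 1.3370
  dwarf: (13 − 22.5)² / 22.5 = 4.0111
χ² = 1.3370 + 4.0111 = 5.3481 ≈ 5.348
Degrees of freedom = 2 − 1 = 1; critical value at α = 0.05 is 3.841.
Since 5.348 > 3.841, we reject the null hypothesis — the data do not fit the 3:1 ratio.

5.348; not consistent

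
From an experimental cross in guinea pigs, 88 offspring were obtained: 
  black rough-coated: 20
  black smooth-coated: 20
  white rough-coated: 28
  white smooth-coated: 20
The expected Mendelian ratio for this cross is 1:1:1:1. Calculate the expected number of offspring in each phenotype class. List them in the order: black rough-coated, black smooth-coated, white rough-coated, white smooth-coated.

Expected counts for N = 88 under a 1:1:1:1 ratio (total parts = 4):
  black rough-coated: 88 × 1/4 = 22
  black smooth-coated: 88 × 1/4 = 22
  white rough-coated: 88 × 1/4 = 22
  white smooth-coated: 88 × 1/4 = 22

22, 22, 22, 22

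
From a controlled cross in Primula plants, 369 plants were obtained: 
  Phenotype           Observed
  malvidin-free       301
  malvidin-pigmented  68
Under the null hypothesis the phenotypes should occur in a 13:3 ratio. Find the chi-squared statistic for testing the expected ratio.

0.025

Total ratio parts = 16. Expected numbers out of 369:
  malvidin-free: 369 × 13/16 = 299.8125
  malvidin-pigmented: 369 × 3/16 = 69.1875
χ² = Σ (O − E)² / E
  malvidin-free: (301 − 299.8125)² / 299.8125 = 0.0047
  malvidin-pigmented: (68 − 69.1875)² / 69.1875 = 0.0204
χ² = 0.0047 + 0.0204 = 0.0251 ≈ 0.025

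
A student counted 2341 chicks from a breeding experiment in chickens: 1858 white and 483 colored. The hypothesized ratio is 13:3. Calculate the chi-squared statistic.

5.444

The 13:3 ratio has 16 parts, so with N = 2341 the expected counts are:
  white: 2341 × 13/16 = 1902.0625
  colored: 2341 × 3/16 = 438.9375
χ² = Σ (O − E)² / E
  white: (1858 − 1902.0625)² / 1902.0625 = 1.0207
  colored: (483 − 438.9375)² / 438.9375 = 4.4232
χ² = 1.0207 + 4.4232 = 5.4439 ≈ 5.444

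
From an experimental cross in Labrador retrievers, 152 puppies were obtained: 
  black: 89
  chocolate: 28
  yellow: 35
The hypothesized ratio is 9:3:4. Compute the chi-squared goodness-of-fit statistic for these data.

Expected counts for N = 152 under a 9:3:4 ratio (total parts = 16):
  black: 152 × 9/16 = 85.5
  chocolate: 152 × 3/16 = 28.5
  yellow: 152 × 4/16 = 38
χ² = Σ (O − E)² / E
  black: (89 − 85.5)² / 85.5 = 0.1433
  chocolate: (28 − 28.5)² / 28.5 = 0.0088
  yellow: (35 − 38)² / 38 = 0.2368
χ² = 0.1433 + 0.0088 + 0.2368 = 0.3889 ≈ 0.389

0.389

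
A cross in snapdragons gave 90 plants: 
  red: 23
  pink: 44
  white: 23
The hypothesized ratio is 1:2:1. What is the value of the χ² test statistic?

Total ratio parts = 4. Expected numbers out of 90:
  red: 90 × 1/4 = 22.5
  pink: 90 × 2/4 = 45
  white: 90 × 1/4 = 22.5
χ² = Σ (O − E)² / E
  red: (23 − 22.5)² / 22.5 = 0.0111
  pink: (44 − 45)² / 45 = 0.0222
  white: (23 − 22.5)² / 22.5 = 0.0111
χ² = 0.0111 + 0.0222 + 0.0111 = 0.0444 ≈ 0.044

0.044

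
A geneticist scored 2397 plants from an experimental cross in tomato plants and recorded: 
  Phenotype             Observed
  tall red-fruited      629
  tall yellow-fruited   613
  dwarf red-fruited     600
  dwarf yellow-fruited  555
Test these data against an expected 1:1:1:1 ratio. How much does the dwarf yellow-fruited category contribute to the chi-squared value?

Expected counts for N = 2397 under a 1:1:1:1 ratio (total parts = 4):
  tall red-fruited: 2397 × 1/4 = 599.25
  tall yellow-fruited: 2397 × 1/4 = 599.25
  dwarf red-fruited: 2397 × 1/4 = 599.25
  dwarf yellow-fruited: 2397 × 1/4 = 599.25
Contribution of dwarf yellow-fruited: (555 − 599.25)² / 599.25 = 3.2675

3.268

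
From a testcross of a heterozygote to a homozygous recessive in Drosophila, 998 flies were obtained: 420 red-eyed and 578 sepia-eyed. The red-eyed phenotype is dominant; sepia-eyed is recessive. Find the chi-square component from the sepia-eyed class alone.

12.507

A testcross of a heterozygote (Aa × aa) gives a 1:1 phenotypic ratio.
Total ratio parts = 2. Expected numbers out of 998:
  red-eyed: 998 × 1/2 = 499
  sepia-eyed: 998 × 1/2 = 499
Contribution of sepia-eyed: (578 − 499)² / 499 = 12.5070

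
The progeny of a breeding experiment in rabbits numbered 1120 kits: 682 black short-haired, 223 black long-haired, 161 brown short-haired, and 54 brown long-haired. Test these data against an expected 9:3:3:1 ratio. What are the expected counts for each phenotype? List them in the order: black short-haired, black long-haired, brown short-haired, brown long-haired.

Expected counts for N = 1120 under a 9:3:3:1 ratio (total parts = 16):
  black short-haired: 1120 × 9/16 = 630
  black long-haired: 1120 × 3/16 = 210
  brown short-haired: 1120 × 3/16 = 210
  brown long-haired: 1120 × 1/16 = 70

630, 210, 210, 70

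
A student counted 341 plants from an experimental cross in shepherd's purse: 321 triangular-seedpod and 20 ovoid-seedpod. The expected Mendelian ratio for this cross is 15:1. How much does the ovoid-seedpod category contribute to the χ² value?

0.081

The 15:1 ratio has 16 parts, so with N = 341 the expected counts are:
  triangular-seedpod: 341 × 15/16 = 319.6875
  ovoid-seedpod: 341 × 1/16 = 21.3125
Contribution of ovoid-seedpod: (20 − 21.3125)² / 21.3125 = 0.0808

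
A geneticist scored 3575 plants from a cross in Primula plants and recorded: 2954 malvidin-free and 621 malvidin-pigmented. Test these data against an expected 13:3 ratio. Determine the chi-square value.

The 13:3 ratio has 16 parts, so with N = 3575 the expected counts are:
  malvidin-free: 3575 × 13/16 = 2904.6875
  malvidin-pigmented: 3575 × 3/16 = 670.3125
χ² = Σ (O − E)² / E
  malvidin-free: (2954 − 2904.6875)² / 2904.6875 = 0.8372
  malvidin-pigmented: (621 − 670.3125)² / 670.3125 = 3.6277
χ² = 0.8372 + 3.6277 = 4.4649 ≈ 4.465

4.465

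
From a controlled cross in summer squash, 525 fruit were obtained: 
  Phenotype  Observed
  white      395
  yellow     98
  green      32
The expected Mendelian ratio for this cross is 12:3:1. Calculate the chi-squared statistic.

0.026

Total ratio parts = 16. Expected numbers out of 525:
  white: 525 × 12/16 = 393.75
  yellow: 525 × 3/16 = 98.4375
  green: 525 × 1/16 = 32.8125
χ² = Σ (O − E)² / E
  white: (395 − 393.75)² / 393.75 = 0.0040
  yellow: (98 − 98.4375)² / 98.4375 = 0.0019
  green: (32 − 32.8125)² / 32.8125 = 0.0201
χ² = 0.0040 + 0.0019 + 0.0201 = 0.026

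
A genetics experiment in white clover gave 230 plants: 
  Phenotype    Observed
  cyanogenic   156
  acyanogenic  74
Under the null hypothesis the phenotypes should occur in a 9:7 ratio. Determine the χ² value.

12.524

Expected counts for N = 230 under a 9:7 ratio (total parts = 16):
  cyanogenic: 230 × 9/16 = 129.375
  acyanogenic: 230 × 7/16 = 100.625
χ² = Σ (O − E)² / E
  cyanogenic: (156 − 129.375)² / 129.375 = 5.4793
  acyanogenic: (74 − 100.625)² / 100.625 = 7.0449
χ² = 5.4793 + 7.0449 = 12.5242 ≈ 12.524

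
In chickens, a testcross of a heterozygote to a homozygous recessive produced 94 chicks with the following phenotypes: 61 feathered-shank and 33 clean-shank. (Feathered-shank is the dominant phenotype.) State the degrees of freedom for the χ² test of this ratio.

1

A testcross of a heterozygote (Aa × aa) gives a 1:1 phenotypic ratio.
A goodness-of-fit test with 2 phenotype classes has df = 2 − 1 = 1.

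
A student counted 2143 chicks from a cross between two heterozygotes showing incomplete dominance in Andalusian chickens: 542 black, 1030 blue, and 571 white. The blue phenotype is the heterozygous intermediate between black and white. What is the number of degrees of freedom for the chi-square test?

2

With incomplete dominance, a heterozygote × heterozygote cross gives a 1:2:1 phenotypic ratio.
A goodness-of-fit test with 3 phenotype classes has df = 3 − 1 = 2.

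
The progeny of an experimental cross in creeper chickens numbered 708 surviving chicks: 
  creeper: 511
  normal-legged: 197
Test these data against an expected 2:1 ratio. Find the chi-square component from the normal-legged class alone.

6.445

Expected counts for N = 708 under a 2:1 ratio (total parts = 3):
  creeper: 708 × 2/3 = 472
  normal-legged: 708 × 1/3 = 236
Contribution of normal-legged: (197 − 236)² / 236 = 6.4449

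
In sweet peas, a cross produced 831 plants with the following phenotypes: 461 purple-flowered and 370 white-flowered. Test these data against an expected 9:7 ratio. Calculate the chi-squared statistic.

Under the 9:7 hypothesis (Σ ratio = 16, N = 831):
  purple-flowered: 831 × 9/16 = 467.4375
  white-flowered: 831 × 7/16 = 363.5625
χ² = Σ (O − E)² / E
  purple-flowered: (461 − 467.4375)² / 467.4375 = 0.0887
  white-flowered: (370 − 363.5625)² / 363.5625 = 0.1140
χ² = 0.0887 + 0.1140 = 0.2027 ≈ 0.203

0.203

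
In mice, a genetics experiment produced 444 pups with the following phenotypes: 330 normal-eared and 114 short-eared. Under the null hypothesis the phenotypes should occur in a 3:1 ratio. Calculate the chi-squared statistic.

0.108

Expected counts for N = 444 under a 3:1 ratio (total parts = 4):
  normal-eared: 444 × 3/4 = 333
  short-eared: 444 × 1/4 = 111
χ² = Σ (O − E)² / E
  normal-eared: (330 − 333)² / 333 = 0.0270
  short-eared: (114 − 111)² / 111 = 0.0811
χ² = 0.0270 + 0.0811 = 0.1081 ≈ 0.108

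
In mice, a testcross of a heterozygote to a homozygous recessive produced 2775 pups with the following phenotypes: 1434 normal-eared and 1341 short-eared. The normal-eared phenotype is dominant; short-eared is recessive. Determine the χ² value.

3.117

A testcross of a heterozygote (Aa × aa) gives a 1:1 phenotypic ratio.
The 1:1 ratio has 2 parts, so with N = 2775 the expected counts are:
  normal-eared: 2775 × 1/2 = 1387.5
  short-eared: 2775 × 1/2 = 1387.5
χ² = Σ (O − E)² / E
  normal-eared: (1434 − 1387.5)² / 1387.5 = 1.5584
  short-eared: (1341 − 1387.5)² / 1387.5 = 1.5584
χ² = 1.5584 + 1.5584 = 3.1168 ≈ 3.117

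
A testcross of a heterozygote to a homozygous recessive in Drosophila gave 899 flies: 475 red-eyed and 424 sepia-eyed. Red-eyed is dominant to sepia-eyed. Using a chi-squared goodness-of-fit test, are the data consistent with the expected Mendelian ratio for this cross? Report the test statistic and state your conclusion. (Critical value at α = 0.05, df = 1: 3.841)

2.893; consistent

A testcross of a heterozygote (Aa × aa) gives a 1:1 phenotypic ratio.
Under the 1:1 hypothesis (Σ ratio = 2, N = 899):
  red-eyed: 899 × 1/2 = 449.5
  sepia-eyed: 899 × 1/2 = 449.5
χ² = Σ (O − E)² / E
  red-eyed: (475 − 449.5)² / 449.5 = 1.4466
  sepia-eyed: (424 − 449.5)² / 449.5 = 1.4466
χ² = 1.4466 + 1.4466 = 2.8932 ≈ 2.893
Degrees of freedom = 2 − 1 = 1; critical value at α = 0.05 is 3.841.
Since 2.893 < 3.841, we fail to reject the null hypothesis — the data are consistent with the 1:1 ratio.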